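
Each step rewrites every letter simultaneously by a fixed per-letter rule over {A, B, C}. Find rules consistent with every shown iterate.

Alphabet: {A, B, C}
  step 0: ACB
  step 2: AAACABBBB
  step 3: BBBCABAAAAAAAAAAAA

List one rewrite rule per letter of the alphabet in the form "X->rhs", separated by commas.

  step 2 ⇒ step 3: AAACABBBB ⇒ B·B·B·CA·B·AAA·AAA·AAA·AAA
    A ↦ B
    B ↦ AAA
    C ↦ CA

A->B, B->AAA, C->CA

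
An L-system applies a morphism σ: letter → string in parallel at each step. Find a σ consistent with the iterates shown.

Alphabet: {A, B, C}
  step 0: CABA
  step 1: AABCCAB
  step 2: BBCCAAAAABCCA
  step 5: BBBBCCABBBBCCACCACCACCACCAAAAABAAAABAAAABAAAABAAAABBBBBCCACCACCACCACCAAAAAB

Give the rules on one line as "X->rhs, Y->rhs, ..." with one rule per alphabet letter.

A->B, B->CCA, C->AA

  step 1 ⇒ step 2: AABCCAB ⇒ B·B·CCA·AA·AA·B·CCA
    A ↦ B
    B ↦ CCA
    C ↦ AA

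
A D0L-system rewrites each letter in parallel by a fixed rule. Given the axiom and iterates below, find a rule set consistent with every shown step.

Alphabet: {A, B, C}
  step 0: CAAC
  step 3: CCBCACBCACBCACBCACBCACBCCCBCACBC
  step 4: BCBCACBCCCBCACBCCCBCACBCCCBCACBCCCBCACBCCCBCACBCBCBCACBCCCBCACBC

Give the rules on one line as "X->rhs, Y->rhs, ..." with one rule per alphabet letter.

  step 3 ⇒ step 4: CCBCACBCACBCACBCACBCACBCCCBCACBC ⇒ BC·BC·AC·BC·CC·BC·AC·BC·CC·BC·AC·BC·CC·BC·AC·BC·CC·BC·AC·BC·CC·BC·AC·BC·BC·BC·AC·BC·CC·BC·AC·BC
    A ↦ CC
    B ↦ AC
    C ↦ BC

A->CC, B->AC, C->BC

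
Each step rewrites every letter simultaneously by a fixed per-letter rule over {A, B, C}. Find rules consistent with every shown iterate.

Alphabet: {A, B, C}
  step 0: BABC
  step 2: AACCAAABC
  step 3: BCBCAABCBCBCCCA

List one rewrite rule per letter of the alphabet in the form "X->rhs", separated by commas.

  step 2 ⇒ step 3: AACCAAABC ⇒ BC·BC·A·A·BC·BC·BC·CC·A
    A ↦ BC
    B ↦ CC
    C ↦ A

A->BC, B->CC, C->A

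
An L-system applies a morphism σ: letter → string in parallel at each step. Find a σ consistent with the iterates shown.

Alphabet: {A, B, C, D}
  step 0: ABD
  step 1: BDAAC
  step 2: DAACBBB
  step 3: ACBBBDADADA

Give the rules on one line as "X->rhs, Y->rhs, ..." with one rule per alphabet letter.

  step 2 ⇒ step 3: DAACBBB ⇒ AC·B·B·B·DA·DA·DA
    A ↦ B
    B ↦ DA
    C ↦ B
    D ↦ AC

A->B, B->DA, C->B, D->AC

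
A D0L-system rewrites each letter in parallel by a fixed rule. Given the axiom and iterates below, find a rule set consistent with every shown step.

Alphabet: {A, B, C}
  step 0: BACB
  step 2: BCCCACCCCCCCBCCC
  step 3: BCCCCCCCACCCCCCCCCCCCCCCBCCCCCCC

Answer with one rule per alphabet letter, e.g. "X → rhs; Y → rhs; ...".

  step 2 ⇒ step 3: BCCCACCCCCCCBCCC ⇒ BC·CC·CC·CC·AC·CC·CC·CC·CC·CC·CC·CC·BC·CC·CC·CC
    A ↦ AC
    B ↦ BC
    C ↦ CC

A->AC, B->BC, C->CC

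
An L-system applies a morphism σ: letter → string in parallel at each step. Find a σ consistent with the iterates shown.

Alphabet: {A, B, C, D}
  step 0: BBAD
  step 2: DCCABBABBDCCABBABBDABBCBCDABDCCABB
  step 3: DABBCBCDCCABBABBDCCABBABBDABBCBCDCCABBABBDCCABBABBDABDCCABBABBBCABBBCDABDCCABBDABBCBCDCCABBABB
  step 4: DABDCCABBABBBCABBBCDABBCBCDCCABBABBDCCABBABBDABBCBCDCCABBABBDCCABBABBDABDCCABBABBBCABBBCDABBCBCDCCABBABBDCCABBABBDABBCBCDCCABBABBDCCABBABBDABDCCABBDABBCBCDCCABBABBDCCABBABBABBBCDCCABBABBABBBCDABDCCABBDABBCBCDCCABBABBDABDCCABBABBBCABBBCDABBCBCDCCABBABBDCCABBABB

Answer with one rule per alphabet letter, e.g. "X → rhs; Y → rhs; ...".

A->DCC, B->ABB, C->BC, D->DAB

  step 3 ⇒ step 4: DABBCBCDCCABBABBDCCABBABBDABBCBCDCCABBABBDCCABBABBDABDCCABBABBBCABBBCDABDCCABBDABBCBCDCCABBABB ⇒ DAB·DCC·ABB·ABB·BC·ABB·BC·DAB·BC·BC·DCC·ABB·ABB·DCC·ABB·ABB·DAB·BC·BC·DCC·ABB·ABB·DCC·ABB·ABB·DAB·DCC·ABB·ABB·BC·ABB·BC·DAB·BC·BC·DCC·ABB·ABB·DCC·ABB·ABB·DAB·BC·BC·DCC·ABB·ABB·DCC·ABB·ABB·DAB·DCC·ABB·DAB·BC·BC·DCC·ABB·ABB·DCC·ABB·ABB·ABB·BC·DCC·ABB·ABB·ABB·BC·DAB·DCC·ABB·DAB·BC·BC·DCC·ABB·ABB·DAB·DCC·ABB·ABB·BC·ABB·BC·DAB·BC·BC·DCC·ABB·ABB·DCC·ABB·ABB
    A ↦ DCC
    B ↦ ABB
    C ↦ BC
    D ↦ DAB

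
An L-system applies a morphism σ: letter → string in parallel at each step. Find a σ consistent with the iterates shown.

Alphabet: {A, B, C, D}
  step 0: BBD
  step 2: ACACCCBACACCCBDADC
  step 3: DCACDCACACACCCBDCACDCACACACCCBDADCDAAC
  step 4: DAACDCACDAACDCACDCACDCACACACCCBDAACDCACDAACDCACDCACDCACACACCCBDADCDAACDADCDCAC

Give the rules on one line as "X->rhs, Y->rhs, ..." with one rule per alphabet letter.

  step 3 ⇒ step 4: DCACDCACACACCCBDCACDCACACACCCBDADCDAAC ⇒ DA·AC·DC·AC·DA·AC·DC·AC·DC·AC·DC·AC·AC·AC·CCB·DA·AC·DC·AC·DA·AC·DC·AC·DC·AC·DC·AC·AC·AC·CCB·DA·DC·DA·AC·DA·DC·DC·AC
    A ↦ DC
    B ↦ CCB
    C ↦ AC
    D ↦ DA

A->DC, B->CCB, C->AC, D->DA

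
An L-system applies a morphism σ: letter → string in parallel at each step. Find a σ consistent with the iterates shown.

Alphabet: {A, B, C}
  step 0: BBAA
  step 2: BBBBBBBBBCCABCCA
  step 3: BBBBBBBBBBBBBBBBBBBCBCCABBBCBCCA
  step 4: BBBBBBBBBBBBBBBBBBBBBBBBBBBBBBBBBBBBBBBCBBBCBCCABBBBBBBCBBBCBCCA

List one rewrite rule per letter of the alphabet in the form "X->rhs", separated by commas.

A->CA, B->BB, C->BC

  step 3 ⇒ step 4: BBBBBBBBBBBBBBBBBBBCBCCABBBCBCCA ⇒ BB·BB·BB·BB·BB·BB·BB·BB·BB·BB·BB·BB·BB·BB·BB·BB·BB·BB·BB·BC·BB·BC·BC·CA·BB·BB·BB·BC·BB·BC·BC·CA
    A ↦ CA
    B ↦ BB
    C ↦ BC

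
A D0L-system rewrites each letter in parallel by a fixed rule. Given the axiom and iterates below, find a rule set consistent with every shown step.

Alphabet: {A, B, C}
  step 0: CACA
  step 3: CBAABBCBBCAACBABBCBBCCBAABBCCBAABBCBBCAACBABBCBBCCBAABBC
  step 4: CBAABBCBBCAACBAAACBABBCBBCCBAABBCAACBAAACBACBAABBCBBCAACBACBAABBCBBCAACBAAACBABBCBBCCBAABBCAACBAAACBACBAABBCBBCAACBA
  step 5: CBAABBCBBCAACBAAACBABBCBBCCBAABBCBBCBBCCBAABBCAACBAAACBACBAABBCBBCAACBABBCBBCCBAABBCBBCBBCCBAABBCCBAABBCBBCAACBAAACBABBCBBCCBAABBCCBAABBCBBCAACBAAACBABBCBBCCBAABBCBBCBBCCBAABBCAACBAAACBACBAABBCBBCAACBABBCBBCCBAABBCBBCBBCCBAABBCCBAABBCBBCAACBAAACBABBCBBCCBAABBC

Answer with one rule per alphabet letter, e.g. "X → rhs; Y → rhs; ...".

A->BBC, B->A, C->CBA

  step 4 ⇒ step 5: CBAABBCBBCAACBAAACBABBCBBCCBAABBCAACBAAACBACBAABBCBBCAACBACBAABBCBBCAACBAAACBABBCBBCCBAABBCAACBAAACBACBAABBCBBCAACBA ⇒ CBA·A·BBC·BBC·A·A·CBA·A·A·CBA·BBC·BBC·CBA·A·BBC·BBC·BBC·CBA·A·BBC·A·A·CBA·A·A·CBA·CBA·A·BBC·BBC·A·A·CBA·BBC·BBC·CBA·A·BBC·BBC·BBC·CBA·A·BBC·CBA·A·BBC·BBC·A·A·CBA·A·A·CBA·BBC·BBC·CBA·A·BBC·CBA·A·BBC·BBC·A·A·CBA·A·A·CBA·BBC·BBC·CBA·A·BBC·BBC·BBC·CBA·A·BBC·A·A·CBA·A·A·CBA·CBA·A·BBC·BBC·A·A·CBA·BBC·BBC·CBA·A·BBC·BBC·BBC·CBA·A·BBC·CBA·A·BBC·BBC·A·A·CBA·A·A·CBA·BBC·BBC·CBA·A·BBC
    A ↦ BBC
    B ↦ A
    C ↦ CBA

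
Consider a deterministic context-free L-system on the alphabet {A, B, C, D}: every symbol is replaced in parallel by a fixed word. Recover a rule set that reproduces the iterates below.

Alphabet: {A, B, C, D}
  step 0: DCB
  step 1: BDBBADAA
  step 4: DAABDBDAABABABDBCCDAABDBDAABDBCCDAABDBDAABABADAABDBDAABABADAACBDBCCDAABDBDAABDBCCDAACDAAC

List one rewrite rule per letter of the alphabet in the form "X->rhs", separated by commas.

  step 0 ⇒ step 1: DCB ⇒ BDB·BA·DAA
    B ↦ DAA
    C ↦ BA
    D ↦ BDB
    A ↦ C  (constrained at step 1)

A->C, B->DAA, C->BA, D->BDB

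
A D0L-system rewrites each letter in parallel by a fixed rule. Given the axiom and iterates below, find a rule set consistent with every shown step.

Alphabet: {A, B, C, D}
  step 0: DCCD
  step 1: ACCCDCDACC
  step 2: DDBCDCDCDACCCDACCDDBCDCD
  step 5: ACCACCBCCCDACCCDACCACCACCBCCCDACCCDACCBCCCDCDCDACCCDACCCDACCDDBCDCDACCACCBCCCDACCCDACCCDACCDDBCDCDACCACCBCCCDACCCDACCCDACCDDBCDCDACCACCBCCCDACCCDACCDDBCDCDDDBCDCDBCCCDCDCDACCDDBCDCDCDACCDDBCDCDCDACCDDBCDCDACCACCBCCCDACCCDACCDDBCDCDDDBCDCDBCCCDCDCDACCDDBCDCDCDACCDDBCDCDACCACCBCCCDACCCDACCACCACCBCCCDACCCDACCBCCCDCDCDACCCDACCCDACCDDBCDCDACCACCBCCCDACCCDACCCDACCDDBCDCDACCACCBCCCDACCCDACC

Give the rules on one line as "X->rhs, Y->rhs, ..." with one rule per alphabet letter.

  step 1 ⇒ step 2: ACCCDCDACC ⇒ DDB·CD·CD·CD·ACC·CD·ACC·DDB·CD·CD
    A ↦ DDB
    C ↦ CD
    D ↦ ACC
    B ↦ BCC  (constrained at step 2)

A->DDB, B->BCC, C->CD, D->ACC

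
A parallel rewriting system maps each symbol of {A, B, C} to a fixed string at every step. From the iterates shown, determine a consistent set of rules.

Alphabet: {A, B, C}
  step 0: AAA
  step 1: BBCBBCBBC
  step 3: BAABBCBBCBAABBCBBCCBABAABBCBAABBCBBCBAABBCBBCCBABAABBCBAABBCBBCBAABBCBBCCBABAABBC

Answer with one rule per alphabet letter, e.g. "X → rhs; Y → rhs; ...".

  step 0 ⇒ step 1: AAA ⇒ BBC·BBC·BBC
    A ↦ BBC
    B ↦ BAA  (constrained at step 1)
    C ↦ CBA  (constrained at step 1)

A->BBC, B->BAA, C->CBA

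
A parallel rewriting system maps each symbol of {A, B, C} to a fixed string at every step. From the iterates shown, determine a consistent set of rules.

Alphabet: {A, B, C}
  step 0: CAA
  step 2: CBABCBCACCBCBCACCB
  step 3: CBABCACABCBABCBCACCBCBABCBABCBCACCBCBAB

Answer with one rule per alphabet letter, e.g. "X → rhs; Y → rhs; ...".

  step 2 ⇒ step 3: CBABCBCACCBCBCACCB ⇒ CB·AB·CAC·AB·CB·AB·CB·CAC·CB·CB·AB·CB·AB·CB·CAC·CB·CB·AB
    A ↦ CAC
    B ↦ AB
    C ↦ CB

A->CAC, B->AB, C->CB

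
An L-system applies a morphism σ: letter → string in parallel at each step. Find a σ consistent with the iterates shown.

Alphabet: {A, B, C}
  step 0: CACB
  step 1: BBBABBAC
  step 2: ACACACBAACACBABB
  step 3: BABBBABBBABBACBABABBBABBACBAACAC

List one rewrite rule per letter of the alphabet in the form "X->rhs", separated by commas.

A->BA, B->AC, C->BB

  step 2 ⇒ step 3: ACACACBAACACBABB ⇒ BA·BB·BA·BB·BA·BB·AC·BA·BA·BB·BA·BB·AC·BA·AC·AC
    A ↦ BA
    B ↦ AC
    C ↦ BB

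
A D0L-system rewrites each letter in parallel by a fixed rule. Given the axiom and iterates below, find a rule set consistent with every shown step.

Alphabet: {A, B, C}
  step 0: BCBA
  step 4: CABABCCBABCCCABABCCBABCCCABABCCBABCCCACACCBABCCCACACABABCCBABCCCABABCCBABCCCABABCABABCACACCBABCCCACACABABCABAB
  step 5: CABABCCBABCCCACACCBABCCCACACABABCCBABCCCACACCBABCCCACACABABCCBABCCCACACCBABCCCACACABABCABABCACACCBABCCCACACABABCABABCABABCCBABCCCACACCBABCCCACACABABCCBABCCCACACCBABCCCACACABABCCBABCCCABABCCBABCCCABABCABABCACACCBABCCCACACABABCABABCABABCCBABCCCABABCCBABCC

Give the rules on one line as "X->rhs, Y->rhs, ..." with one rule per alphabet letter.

  step 4 ⇒ step 5: CABABCCBABCCCABABCCBABCCCABABCCBABCCCACACCBABCCCACACABABCCBABCCCABABCCBABCCCABABCABABCACACCBABCCCACACABABCABAB ⇒ CA·BAB·CC·BAB·CC·CA·CA·CC·BAB·CC·CA·CA·CA·BAB·CC·BAB·CC·CA·CA·CC·BAB·CC·CA·CA·CA·BAB·CC·BAB·CC·CA·CA·CC·BAB·CC·CA·CA·CA·BAB·CA·BAB·CA·CA·CC·BAB·CC·CA·CA·CA·BAB·CA·BAB·CA·BAB·CC·BAB·CC·CA·CA·CC·BAB·CC·CA·CA·CA·BAB·CC·BAB·CC·CA·CA·CC·BAB·CC·CA·CA·CA·BAB·CC·BAB·CC·CA·BAB·CC·BAB·CC·CA·BAB·CA·BAB·CA·CA·CC·BAB·CC·CA·CA·CA·BAB·CA·BAB·CA·BAB·CC·BAB·CC·CA·BAB·CC·BAB·CC
    A ↦ BAB
    B ↦ CC
    C ↦ CA

A->BAB, B->CC, C->CA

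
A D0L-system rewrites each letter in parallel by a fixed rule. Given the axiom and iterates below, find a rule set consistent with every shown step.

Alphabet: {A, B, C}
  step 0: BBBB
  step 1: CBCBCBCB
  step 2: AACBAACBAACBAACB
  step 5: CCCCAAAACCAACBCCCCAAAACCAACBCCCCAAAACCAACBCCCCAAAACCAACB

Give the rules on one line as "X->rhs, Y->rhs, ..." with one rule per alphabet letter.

  step 1 ⇒ step 2: CBCBCBCB ⇒ AA·CB·AA·CB·AA·CB·AA·CB
    B ↦ CB
    C ↦ AA
    A ↦ C  (constrained at step 2)

A->C, B->CB, C->AA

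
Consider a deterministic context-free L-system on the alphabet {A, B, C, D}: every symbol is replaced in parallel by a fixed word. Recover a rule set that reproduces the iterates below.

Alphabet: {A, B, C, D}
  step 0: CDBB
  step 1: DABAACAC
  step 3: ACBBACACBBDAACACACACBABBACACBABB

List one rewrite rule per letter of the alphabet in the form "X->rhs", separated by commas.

A->BB, B->AC, C->DA, D->BA

  step 0 ⇒ step 1: CDBB ⇒ DA·BA·AC·AC
    B ↦ AC
    C ↦ DA
    D ↦ BA
    A ↦ BB  (constrained at step 1)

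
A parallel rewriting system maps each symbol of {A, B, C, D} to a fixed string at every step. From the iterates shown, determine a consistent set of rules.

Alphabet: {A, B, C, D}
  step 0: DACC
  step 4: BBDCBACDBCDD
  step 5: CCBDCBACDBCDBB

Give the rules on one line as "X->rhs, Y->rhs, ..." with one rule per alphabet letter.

  step 4 ⇒ step 5: BBDCBACDBCDD ⇒ C·C·B·D·C·BAC·D·B·C·D·B·B
    A ↦ BAC
    B ↦ C
    C ↦ D
    D ↦ B

A->BAC, B->C, C->D, D->B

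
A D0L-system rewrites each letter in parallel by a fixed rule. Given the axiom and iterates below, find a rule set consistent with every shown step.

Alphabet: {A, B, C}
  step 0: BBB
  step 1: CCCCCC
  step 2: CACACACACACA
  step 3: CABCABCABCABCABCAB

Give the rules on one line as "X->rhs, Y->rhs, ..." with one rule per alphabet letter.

A->B, B->CC, C->CA

  step 2 ⇒ step 3: CACACACACACA ⇒ CA·B·CA·B·CA·B·CA·B·CA·B·CA·B
    A ↦ B
    C ↦ CA
  step 0 ⇒ step 1: BBB ⇒ CC·CC·CC
    B ↦ CC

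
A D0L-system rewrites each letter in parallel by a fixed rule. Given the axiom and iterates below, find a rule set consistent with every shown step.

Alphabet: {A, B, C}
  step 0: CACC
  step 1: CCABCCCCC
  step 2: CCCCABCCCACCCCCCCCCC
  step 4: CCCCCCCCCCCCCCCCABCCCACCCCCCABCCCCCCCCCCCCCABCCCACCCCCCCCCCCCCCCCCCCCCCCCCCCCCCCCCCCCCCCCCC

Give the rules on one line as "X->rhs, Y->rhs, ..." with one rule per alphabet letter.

A->ABC, B->CCA, C->CC

  step 1 ⇒ step 2: CCABCCCCC ⇒ CC·CC·ABC·CCA·CC·CC·CC·CC·CC
    A ↦ ABC
    B ↦ CCA
    C ↦ CC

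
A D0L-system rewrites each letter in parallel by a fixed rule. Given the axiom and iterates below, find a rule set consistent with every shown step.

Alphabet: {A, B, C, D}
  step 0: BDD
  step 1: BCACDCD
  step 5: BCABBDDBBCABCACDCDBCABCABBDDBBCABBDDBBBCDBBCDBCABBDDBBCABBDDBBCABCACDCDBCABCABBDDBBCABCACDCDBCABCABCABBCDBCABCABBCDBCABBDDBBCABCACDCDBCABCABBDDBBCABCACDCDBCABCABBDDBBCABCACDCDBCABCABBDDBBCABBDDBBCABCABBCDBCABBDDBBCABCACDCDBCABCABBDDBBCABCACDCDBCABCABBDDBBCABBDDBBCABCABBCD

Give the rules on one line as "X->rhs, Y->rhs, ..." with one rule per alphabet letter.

  step 0 ⇒ step 1: BDD ⇒ BCA·CD·CD
    B ↦ BCA
    D ↦ CD
    A ↦ DDB  (constrained at step 1)
    C ↦ BB  (constrained at step 1)

A->DDB, B->BCA, C->BB, D->CD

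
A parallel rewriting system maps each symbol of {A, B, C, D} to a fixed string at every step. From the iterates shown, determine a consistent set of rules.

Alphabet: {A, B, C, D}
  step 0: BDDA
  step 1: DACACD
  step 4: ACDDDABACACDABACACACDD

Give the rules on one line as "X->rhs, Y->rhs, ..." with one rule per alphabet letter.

A->D, B->D, C->AB, D->AC

  step 0 ⇒ step 1: BDDA ⇒ D·AC·AC·D
    A ↦ D
    B ↦ D
    D ↦ AC
    C ↦ AB  (constrained at step 1)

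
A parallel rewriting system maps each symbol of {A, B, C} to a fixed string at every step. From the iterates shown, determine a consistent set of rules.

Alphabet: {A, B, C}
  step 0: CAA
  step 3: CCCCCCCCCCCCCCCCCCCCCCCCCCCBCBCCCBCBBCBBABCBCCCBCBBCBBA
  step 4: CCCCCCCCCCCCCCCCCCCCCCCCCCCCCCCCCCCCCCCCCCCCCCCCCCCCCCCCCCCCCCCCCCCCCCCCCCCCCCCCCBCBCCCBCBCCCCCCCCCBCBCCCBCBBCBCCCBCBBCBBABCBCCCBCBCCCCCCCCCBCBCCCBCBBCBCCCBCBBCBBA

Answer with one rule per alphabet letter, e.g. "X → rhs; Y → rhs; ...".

  step 3 ⇒ step 4: CCCCCCCCCCCCCCCCCCCCCCCCCCCBCBCCCBCBBCBBABCBCCCBCBBCBBA ⇒ CCC·CCC·CCC·CCC·CCC·CCC·CCC·CCC·CCC·CCC·CCC·CCC·CCC·CCC·CCC·CCC·CCC·CCC·CCC·CCC·CCC·CCC·CCC·CCC·CCC·CCC·CCC·BCB·CCC·BCB·CCC·CCC·CCC·BCB·CCC·BCB·BCB·CCC·BCB·BCB·BA·BCB·CCC·BCB·CCC·CCC·CCC·BCB·CCC·BCB·BCB·CCC·BCB·BCB·BA
    A ↦ BA
    B ↦ BCB
    C ↦ CCC

A->BA, B->BCB, C->CCC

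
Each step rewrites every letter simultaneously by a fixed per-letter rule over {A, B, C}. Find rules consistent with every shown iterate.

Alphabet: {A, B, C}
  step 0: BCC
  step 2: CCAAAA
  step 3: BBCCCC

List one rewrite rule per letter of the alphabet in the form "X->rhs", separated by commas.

  step 2 ⇒ step 3: CCAAAA ⇒ B·B·C·C·C·C
    A ↦ C
    C ↦ B
    B ↦ AA  (constrained at step 0)

A->C, B->AA, C->B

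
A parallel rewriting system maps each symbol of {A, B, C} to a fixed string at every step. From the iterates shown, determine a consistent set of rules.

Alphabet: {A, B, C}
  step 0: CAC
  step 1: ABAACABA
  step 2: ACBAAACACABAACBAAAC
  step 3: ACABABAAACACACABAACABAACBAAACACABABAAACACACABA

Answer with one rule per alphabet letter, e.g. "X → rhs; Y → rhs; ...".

A->AC, B->BAA, C->ABA

  step 2 ⇒ step 3: ACBAAACACABAACBAAAC ⇒ AC·ABA·BAA·AC·AC·AC·ABA·AC·ABA·AC·BAA·AC·AC·ABA·BAA·AC·AC·AC·ABA
    A ↦ AC
    B ↦ BAA
    C ↦ ABA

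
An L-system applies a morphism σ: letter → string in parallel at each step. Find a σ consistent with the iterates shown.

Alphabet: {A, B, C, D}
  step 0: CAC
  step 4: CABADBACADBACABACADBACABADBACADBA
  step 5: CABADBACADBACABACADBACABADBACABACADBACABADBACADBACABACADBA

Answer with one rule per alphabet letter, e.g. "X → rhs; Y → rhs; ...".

A->BA, B->D, C->CA, D->CA

  step 4 ⇒ step 5: CABADBACADBACABACADBACABADBACADBA ⇒ CA·BA·D·BA·CA·D·BA·CA·BA·CA·D·BA·CA·BA·D·BA·CA·BA·CA·D·BA·CA·BA·D·BA·CA·D·BA·CA·BA·CA·D·BA
    A ↦ BA
    B ↦ D
    C ↦ CA
    D ↦ CA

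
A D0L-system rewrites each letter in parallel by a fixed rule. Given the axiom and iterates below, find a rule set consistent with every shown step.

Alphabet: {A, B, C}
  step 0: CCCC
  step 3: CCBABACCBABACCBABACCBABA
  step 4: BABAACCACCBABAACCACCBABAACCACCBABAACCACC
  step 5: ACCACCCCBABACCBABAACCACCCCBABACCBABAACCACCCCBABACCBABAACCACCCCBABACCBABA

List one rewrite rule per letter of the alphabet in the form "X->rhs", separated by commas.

A->CC, B->A, C->BA

  step 4 ⇒ step 5: BABAACCACCBABAACCACCBABAACCACCBABAACCACC ⇒ A·CC·A·CC·CC·BA·BA·CC·BA·BA·A·CC·A·CC·CC·BA·BA·CC·BA·BA·A·CC·A·CC·CC·BA·BA·CC·BA·BA·A·CC·A·CC·CC·BA·BA·CC·BA·BA
    A ↦ CC
    B ↦ A
    C ↦ BA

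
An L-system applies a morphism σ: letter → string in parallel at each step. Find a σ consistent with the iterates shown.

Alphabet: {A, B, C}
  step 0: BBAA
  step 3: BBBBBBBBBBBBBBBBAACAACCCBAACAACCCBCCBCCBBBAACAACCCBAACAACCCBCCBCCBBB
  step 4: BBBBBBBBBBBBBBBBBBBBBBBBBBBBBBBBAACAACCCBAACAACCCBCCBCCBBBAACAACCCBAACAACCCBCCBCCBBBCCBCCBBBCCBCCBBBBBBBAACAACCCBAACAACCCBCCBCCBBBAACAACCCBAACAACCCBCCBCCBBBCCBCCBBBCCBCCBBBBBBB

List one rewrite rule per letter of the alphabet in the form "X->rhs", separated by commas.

  step 3 ⇒ step 4: BBBBBBBBBBBBBBBBAACAACCCBAACAACCCBCCBCCBBBAACAACCCBAACAACCCBCCBCCBBB ⇒ BB·BB·BB·BB·BB·BB·BB·BB·BB·BB·BB·BB·BB·BB·BB·BB·AAC·AAC·CCB·AAC·AAC·CCB·CCB·CCB·BB·AAC·AAC·CCB·AAC·AAC·CCB·CCB·CCB·BB·CCB·CCB·BB·CCB·CCB·BB·BB·BB·AAC·AAC·CCB·AAC·AAC·CCB·CCB·CCB·BB·AAC·AAC·CCB·AAC·AAC·CCB·CCB·CCB·BB·CCB·CCB·BB·CCB·CCB·BB·BB·BB
    A ↦ AAC
    B ↦ BB
    C ↦ CCB

A->AAC, B->BB, C->CCB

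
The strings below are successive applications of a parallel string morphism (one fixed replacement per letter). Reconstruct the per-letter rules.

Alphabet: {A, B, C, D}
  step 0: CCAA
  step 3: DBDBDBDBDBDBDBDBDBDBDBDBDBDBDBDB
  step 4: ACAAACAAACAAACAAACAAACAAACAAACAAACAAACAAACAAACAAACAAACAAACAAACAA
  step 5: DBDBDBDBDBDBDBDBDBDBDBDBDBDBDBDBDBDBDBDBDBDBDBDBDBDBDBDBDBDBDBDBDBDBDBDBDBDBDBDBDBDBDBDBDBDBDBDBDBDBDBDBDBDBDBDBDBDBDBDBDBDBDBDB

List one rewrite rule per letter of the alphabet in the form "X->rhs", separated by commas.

  step 4 ⇒ step 5: ACAAACAAACAAACAAACAAACAAACAAACAAACAAACAAACAAACAAACAAACAAACAAACAA ⇒ DB·DB·DB·DB·DB·DB·DB·DB·DB·DB·DB·DB·DB·DB·DB·DB·DB·DB·DB·DB·DB·DB·DB·DB·DB·DB·DB·DB·DB·DB·DB·DB·DB·DB·DB·DB·DB·DB·DB·DB·DB·DB·DB·DB·DB·DB·DB·DB·DB·DB·DB·DB·DB·DB·DB·DB·DB·DB·DB·DB·DB·DB·DB·DB
    A ↦ DB
    C ↦ DB
  step 3 ⇒ step 4: DBDBDBDBDBDBDBDBDBDBDBDBDBDBDBDB ⇒ AC·AA·AC·AA·AC·AA·AC·AA·AC·AA·AC·AA·AC·AA·AC·AA·AC·AA·AC·AA·AC·AA·AC·AA·AC·AA·AC·AA·AC·AA·AC·AA
    B ↦ AA
  step 3 ⇒ step 4: DBDBDBDBDBDBDBDBDBDBDBDBDBDBDBDB ⇒ AC·AA·AC·AA·AC·AA·AC·AA·AC·AA·AC·AA·AC·AA·AC·AA·AC·AA·AC·AA·AC·AA·AC·AA·AC·AA·AC·AA·AC·AA·AC·AA
    D ↦ AC

A->DB, B->AA, C->DB, D->AC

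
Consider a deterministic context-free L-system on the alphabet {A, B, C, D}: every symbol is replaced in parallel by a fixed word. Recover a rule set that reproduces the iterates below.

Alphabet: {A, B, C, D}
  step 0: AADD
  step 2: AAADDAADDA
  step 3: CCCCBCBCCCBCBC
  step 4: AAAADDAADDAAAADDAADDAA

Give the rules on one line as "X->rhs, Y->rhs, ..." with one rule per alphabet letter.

A->C, B->DDA, C->A, D->CB

  step 3 ⇒ step 4: CCCCBCBCCCBCBC ⇒ A·A·A·A·DDA·A·DDA·A·A·A·DDA·A·DDA·A
    B ↦ DDA
    C ↦ A
  step 2 ⇒ step 3: AAADDAADDA ⇒ C·C·C·CB·CB·C·C·CB·CB·C
    A ↦ C
  step 2 ⇒ step 3: AAADDAADDA ⇒ C·C·C·CB·CB·C·C·CB·CB·C
    D ↦ CB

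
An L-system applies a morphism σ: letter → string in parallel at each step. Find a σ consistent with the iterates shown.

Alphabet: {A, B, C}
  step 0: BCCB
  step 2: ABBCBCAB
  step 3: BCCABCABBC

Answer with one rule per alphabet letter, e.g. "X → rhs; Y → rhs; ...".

A->B, B->C, C->AB

  step 2 ⇒ step 3: ABBCBCAB ⇒ B·C·C·AB·C·AB·B·C
    A ↦ B
    B ↦ C
    C ↦ AB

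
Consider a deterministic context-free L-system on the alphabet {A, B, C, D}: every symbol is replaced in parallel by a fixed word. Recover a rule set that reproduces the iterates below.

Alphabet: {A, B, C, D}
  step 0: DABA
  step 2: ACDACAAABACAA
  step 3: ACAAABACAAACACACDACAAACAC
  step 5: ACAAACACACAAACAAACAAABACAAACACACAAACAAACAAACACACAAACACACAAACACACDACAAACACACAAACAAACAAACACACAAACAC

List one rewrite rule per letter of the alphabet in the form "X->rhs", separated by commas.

  step 2 ⇒ step 3: ACDACAAABACAA ⇒ AC·AA·AB·AC·AA·AC·AC·AC·D·AC·AA·AC·AC
    A ↦ AC
    B ↦ D
    C ↦ AA
    D ↦ AB

A->AC, B->D, C->AA, D->AB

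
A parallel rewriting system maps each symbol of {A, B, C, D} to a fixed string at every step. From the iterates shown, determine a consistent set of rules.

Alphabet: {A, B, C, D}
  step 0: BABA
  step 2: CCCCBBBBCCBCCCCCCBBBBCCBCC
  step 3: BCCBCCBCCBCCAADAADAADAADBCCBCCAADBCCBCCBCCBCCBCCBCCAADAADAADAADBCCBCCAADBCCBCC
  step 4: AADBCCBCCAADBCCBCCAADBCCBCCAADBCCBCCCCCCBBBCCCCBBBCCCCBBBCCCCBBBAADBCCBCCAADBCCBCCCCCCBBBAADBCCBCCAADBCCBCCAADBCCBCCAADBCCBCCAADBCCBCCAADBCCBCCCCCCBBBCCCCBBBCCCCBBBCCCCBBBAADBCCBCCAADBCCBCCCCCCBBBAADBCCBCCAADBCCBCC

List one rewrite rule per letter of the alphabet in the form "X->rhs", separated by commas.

A->CC, B->AAD, C->BCC, D->BBB

  step 3 ⇒ step 4: BCCBCCBCCBCCAADAADAADAADBCCBCCAADBCCBCCBCCBCCBCCBCCAADAADAADAADBCCBCCAADBCCBCC ⇒ AAD·BCC·BCC·AAD·BCC·BCC·AAD·BCC·BCC·AAD·BCC·BCC·CC·CC·BBB·CC·CC·BBB·CC·CC·BBB·CC·CC·BBB·AAD·BCC·BCC·AAD·BCC·BCC·CC·CC·BBB·AAD·BCC·BCC·AAD·BCC·BCC·AAD·BCC·BCC·AAD·BCC·BCC·AAD·BCC·BCC·AAD·BCC·BCC·CC·CC·BBB·CC·CC·BBB·CC·CC·BBB·CC·CC·BBB·AAD·BCC·BCC·AAD·BCC·BCC·CC·CC·BBB·AAD·BCC·BCC·AAD·BCC·BCC
    A ↦ CC
    B ↦ AAD
    C ↦ BCC
    D ↦ BBB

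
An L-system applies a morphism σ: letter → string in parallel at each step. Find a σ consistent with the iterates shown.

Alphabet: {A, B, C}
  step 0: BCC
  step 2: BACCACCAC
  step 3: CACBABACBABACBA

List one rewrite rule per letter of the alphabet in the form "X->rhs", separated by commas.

A->C, B->CA, C->BA

  step 2 ⇒ step 3: BACCACCAC ⇒ CA·C·BA·BA·C·BA·BA·C·BA
    A ↦ C
    B ↦ CA
    C ↦ BA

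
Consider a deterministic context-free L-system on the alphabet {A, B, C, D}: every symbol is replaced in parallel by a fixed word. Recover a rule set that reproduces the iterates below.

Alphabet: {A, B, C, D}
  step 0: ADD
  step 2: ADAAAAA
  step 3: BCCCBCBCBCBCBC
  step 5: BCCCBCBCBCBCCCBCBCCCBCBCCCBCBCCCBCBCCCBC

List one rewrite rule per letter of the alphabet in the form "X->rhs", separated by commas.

A->BC, B->AD, C->A, D->CC

  step 2 ⇒ step 3: ADAAAAA ⇒ BC·CC·BC·BC·BC·BC·BC
    A ↦ BC
    D ↦ CC
    B ↦ AD  (constrained at step 3)
    C ↦ A  (constrained at step 3)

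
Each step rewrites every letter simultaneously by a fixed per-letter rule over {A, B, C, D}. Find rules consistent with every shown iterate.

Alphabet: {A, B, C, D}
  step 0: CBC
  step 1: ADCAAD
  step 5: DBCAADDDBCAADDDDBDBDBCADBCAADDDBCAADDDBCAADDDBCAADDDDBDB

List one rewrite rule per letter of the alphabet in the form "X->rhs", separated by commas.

  step 0 ⇒ step 1: CBC ⇒ AD·CA·AD
    B ↦ CA
    C ↦ AD
    A ↦ D  (constrained at step 1)
    D ↦ DB  (constrained at step 1)

A->D, B->CA, C->AD, D->DB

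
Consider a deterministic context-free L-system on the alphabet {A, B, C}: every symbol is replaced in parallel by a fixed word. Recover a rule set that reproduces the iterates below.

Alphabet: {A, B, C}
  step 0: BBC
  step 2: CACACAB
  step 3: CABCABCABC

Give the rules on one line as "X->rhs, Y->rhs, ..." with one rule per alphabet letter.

A->B, B->C, C->CA

  step 2 ⇒ step 3: CACACAB ⇒ CA·B·CA·B·CA·B·C
    A ↦ B
    B ↦ C
    C ↦ CA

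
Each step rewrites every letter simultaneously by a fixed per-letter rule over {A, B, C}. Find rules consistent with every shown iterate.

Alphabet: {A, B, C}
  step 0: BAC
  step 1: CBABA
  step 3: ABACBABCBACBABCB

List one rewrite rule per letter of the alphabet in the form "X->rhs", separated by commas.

  step 0 ⇒ step 1: BAC ⇒ CB·AB·A
    A ↦ AB
    B ↦ CB
    C ↦ A

A->AB, B->CB, C->A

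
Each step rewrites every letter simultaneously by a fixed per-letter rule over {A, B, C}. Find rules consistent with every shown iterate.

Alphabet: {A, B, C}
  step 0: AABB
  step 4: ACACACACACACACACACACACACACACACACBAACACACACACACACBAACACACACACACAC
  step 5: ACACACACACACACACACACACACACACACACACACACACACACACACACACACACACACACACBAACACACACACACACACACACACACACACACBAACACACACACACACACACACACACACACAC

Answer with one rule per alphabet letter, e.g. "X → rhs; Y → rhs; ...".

A->AC, B->BA, C->AC

  step 4 ⇒ step 5: ACACACACACACACACACACACACACACACACBAACACACACACACACBAACACACACACACAC ⇒ AC·AC·AC·AC·AC·AC·AC·AC·AC·AC·AC·AC·AC·AC·AC·AC·AC·AC·AC·AC·AC·AC·AC·AC·AC·AC·AC·AC·AC·AC·AC·AC·BA·AC·AC·AC·AC·AC·AC·AC·AC·AC·AC·AC·AC·AC·AC·AC·BA·AC·AC·AC·AC·AC·AC·AC·AC·AC·AC·AC·AC·AC·AC·AC
    A ↦ AC
    B ↦ BA
    C ↦ AC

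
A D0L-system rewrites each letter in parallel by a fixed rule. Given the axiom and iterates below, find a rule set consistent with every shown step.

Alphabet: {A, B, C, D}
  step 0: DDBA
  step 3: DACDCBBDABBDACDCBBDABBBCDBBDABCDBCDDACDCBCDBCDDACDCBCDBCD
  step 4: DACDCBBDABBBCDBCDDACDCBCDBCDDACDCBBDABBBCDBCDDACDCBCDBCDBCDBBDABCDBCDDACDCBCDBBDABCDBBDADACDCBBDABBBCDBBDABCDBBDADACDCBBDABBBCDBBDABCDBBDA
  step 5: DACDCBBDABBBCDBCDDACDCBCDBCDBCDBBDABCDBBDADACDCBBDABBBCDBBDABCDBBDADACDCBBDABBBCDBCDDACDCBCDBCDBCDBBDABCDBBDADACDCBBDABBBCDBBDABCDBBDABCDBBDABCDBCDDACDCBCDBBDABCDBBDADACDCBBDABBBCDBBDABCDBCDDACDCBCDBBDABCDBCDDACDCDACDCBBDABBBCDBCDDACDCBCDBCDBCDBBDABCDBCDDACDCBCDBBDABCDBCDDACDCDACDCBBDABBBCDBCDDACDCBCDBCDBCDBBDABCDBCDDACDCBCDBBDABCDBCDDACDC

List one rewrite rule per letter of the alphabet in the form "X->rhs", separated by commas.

  step 4 ⇒ step 5: DACDCBBDABBBCDBCDDACDCBCDBCDDACDCBBDABBBCDBCDDACDCBCDBCDBCDBBDABCDBCDDACDCBCDBBDABCDBBDADACDCBBDABBBCDBBDABCDBBDADACDCBBDABBBCDBBDABCDBBDA ⇒ DA·CDC·BB·DA·BB·BCD·BCD·DA·CDC·BCD·BCD·BCD·BB·DA·BCD·BB·DA·DA·CDC·BB·DA·BB·BCD·BB·DA·BCD·BB·DA·DA·CDC·BB·DA·BB·BCD·BCD·DA·CDC·BCD·BCD·BCD·BB·DA·BCD·BB·DA·DA·CDC·BB·DA·BB·BCD·BB·DA·BCD·BB·DA·BCD·BB·DA·BCD·BCD·DA·CDC·BCD·BB·DA·BCD·BB·DA·DA·CDC·BB·DA·BB·BCD·BB·DA·BCD·BCD·DA·CDC·BCD·BB·DA·BCD·BCD·DA·CDC·DA·CDC·BB·DA·BB·BCD·BCD·DA·CDC·BCD·BCD·BCD·BB·DA·BCD·BCD·DA·CDC·BCD·BB·DA·BCD·BCD·DA·CDC·DA·CDC·BB·DA·BB·BCD·BCD·DA·CDC·BCD·BCD·BCD·BB·DA·BCD·BCD·DA·CDC·BCD·BB·DA·BCD·BCD·DA·CDC
    A ↦ CDC
    B ↦ BCD
    C ↦ BB
    D ↦ DA

A->CDC, B->BCD, C->BB, D->DA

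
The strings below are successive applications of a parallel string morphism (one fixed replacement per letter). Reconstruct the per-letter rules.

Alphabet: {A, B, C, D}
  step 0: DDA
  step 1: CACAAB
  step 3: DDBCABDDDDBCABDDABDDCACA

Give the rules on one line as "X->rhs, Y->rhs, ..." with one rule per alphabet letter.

A->AB, B->DD, C->BC, D->CA

  step 0 ⇒ step 1: DDA ⇒ CA·CA·AB
    A ↦ AB
    D ↦ CA
    B ↦ DD  (constrained at step 1)
    C ↦ BC  (constrained at step 1)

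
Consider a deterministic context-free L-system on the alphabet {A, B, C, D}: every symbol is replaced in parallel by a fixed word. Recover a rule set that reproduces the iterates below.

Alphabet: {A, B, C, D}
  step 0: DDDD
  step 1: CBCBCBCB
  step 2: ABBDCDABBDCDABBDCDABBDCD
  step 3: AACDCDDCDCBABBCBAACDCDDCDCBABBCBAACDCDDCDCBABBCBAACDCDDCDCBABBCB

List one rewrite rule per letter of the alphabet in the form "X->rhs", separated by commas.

A->AAC, B->DCD, C->ABB, D->CB

  step 2 ⇒ step 3: ABBDCDABBDCDABBDCDABBDCD ⇒ AAC·DCD·DCD·CB·ABB·CB·AAC·DCD·DCD·CB·ABB·CB·AAC·DCD·DCD·CB·ABB·CB·AAC·DCD·DCD·CB·ABB·CB
    A ↦ AAC
    B ↦ DCD
    C ↦ ABB
    D ↦ CB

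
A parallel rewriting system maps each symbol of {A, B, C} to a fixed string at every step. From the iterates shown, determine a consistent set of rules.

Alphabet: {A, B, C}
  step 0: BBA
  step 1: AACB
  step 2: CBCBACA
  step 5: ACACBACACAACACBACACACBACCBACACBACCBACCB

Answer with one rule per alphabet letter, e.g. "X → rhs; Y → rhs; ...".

A->CB, B->A, C->AC

  step 1 ⇒ step 2: AACB ⇒ CB·CB·AC·A
    A ↦ CB
    B ↦ A
    C ↦ AC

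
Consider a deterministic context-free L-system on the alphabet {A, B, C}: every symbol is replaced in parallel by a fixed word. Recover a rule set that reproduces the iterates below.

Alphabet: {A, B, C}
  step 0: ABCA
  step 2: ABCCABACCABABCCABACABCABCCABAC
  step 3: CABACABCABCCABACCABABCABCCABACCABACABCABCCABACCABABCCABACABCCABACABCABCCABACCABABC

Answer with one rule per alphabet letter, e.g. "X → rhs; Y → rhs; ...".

A->CAB, B->AC, C->ABC

  step 2 ⇒ step 3: ABCCABACCABABCCABACABCABCCABAC ⇒ CAB·AC·ABC·ABC·CAB·AC·CAB·ABC·ABC·CAB·AC·CAB·AC·ABC·ABC·CAB·AC·CAB·ABC·CAB·AC·ABC·CAB·AC·ABC·ABC·CAB·AC·CAB·ABC
    A ↦ CAB
    B ↦ AC
    C ↦ ABC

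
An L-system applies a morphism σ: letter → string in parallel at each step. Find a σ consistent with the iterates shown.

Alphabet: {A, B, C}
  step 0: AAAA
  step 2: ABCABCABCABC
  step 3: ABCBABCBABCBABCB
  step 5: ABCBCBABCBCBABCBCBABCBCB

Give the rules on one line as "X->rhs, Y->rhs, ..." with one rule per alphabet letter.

A->AB, B->C, C->B

  step 2 ⇒ step 3: ABCABCABCABC ⇒ AB·C·B·AB·C·B·AB·C·B·AB·C·B
    A ↦ AB
    B ↦ C
    C ↦ B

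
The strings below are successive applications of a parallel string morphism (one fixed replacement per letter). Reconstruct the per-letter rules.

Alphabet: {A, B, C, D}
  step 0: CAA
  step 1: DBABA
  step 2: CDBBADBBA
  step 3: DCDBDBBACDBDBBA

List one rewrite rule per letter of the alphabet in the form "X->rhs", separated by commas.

  step 2 ⇒ step 3: CDBBADBBA ⇒ D·C·DB·DB·BA·C·DB·DB·BA
    A ↦ BA
    B ↦ DB
    C ↦ D
    D ↦ C

A->BA, B->DB, C->D, D->C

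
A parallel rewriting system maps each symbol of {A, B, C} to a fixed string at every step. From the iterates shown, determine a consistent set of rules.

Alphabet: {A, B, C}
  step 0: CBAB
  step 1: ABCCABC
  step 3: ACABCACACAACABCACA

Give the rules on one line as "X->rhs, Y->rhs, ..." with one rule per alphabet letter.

  step 0 ⇒ step 1: CBAB ⇒ A·BC·CA·BC
    A ↦ CA
    B ↦ BC
    C ↦ A

A->CA, B->BC, C->A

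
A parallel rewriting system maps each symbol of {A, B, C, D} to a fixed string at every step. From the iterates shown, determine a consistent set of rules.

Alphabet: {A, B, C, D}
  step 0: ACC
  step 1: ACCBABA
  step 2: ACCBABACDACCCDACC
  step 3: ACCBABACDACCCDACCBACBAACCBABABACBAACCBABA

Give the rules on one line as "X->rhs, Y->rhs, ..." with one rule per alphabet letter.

A->ACC, B->CD, C->BA, D->CBA

  step 2 ⇒ step 3: ACCBABACDACCCDACC ⇒ ACC·BA·BA·CD·ACC·CD·ACC·BA·CBA·ACC·BA·BA·BA·CBA·ACC·BA·BA
    A ↦ ACC
    B ↦ CD
    C ↦ BA
    D ↦ CBA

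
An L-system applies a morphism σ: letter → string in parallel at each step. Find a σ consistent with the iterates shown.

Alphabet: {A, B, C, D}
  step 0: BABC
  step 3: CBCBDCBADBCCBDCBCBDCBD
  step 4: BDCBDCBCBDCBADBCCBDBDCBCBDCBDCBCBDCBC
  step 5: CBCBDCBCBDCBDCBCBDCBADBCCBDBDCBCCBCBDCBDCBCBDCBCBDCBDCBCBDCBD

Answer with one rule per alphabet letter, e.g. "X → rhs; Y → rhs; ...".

  step 4 ⇒ step 5: BDCBDCBCBDCBADBCCBDBDCBCBDCBDCBCBDCBC ⇒ C·BC·BD·C·BC·BD·C·BD·C·BC·BD·C·BAD·BC·C·BD·BD·C·BC·C·BC·BD·C·BD·C·BC·BD·C·BC·BD·C·BD·C·BC·BD·C·BD
    A ↦ BAD
    B ↦ C
    C ↦ BD
    D ↦ BC

A->BAD, B->C, C->BD, D->BC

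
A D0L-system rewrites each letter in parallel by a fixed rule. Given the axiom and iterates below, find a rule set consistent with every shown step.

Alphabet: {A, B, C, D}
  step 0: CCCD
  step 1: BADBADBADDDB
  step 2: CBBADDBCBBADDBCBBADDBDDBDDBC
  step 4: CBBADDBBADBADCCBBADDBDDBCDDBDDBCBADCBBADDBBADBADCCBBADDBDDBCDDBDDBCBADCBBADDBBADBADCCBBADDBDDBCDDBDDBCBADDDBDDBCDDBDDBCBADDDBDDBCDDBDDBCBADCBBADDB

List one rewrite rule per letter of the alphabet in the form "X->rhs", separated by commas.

A->BBA, B->C, C->BAD, D->DDB

  step 1 ⇒ step 2: BADBADBADDDB ⇒ C·BBA·DDB·C·BBA·DDB·C·BBA·DDB·DDB·DDB·C
    A ↦ BBA
    B ↦ C
    D ↦ DDB
  step 0 ⇒ step 1: CCCD ⇒ BAD·BAD·BAD·DDB
    C ↦ BAD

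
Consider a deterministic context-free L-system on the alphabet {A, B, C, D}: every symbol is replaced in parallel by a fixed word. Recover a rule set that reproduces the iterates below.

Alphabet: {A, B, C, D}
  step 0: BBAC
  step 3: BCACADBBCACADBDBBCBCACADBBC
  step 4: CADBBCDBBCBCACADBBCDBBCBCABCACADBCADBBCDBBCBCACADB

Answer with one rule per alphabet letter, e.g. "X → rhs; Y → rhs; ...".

A->BC, B->CA, C->DB, D->B

  step 3 ⇒ step 4: BCACADBBCACADBDBBCBCACADBBC ⇒ CA·DB·BC·DB·BC·B·CA·CA·DB·BC·DB·BC·B·CA·B·CA·CA·DB·CA·DB·BC·DB·BC·B·CA·CA·DB
    A ↦ BC
    B ↦ CA
    C ↦ DB
    D ↦ B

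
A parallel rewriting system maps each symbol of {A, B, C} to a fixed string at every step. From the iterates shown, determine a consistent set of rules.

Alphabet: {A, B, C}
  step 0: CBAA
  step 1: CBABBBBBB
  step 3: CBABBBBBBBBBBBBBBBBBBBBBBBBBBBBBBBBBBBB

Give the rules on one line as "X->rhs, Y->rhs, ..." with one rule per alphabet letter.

A->BB, B->BB, C->CBA

  step 0 ⇒ step 1: CBAA ⇒ CBA·BB·BB·BB
    A ↦ BB
    B ↦ BB
    C ↦ CBA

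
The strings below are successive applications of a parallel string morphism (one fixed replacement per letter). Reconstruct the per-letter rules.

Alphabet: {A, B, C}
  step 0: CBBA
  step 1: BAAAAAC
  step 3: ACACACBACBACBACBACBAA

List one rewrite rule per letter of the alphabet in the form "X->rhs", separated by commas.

  step 0 ⇒ step 1: CBBA ⇒ B·AA·AA·AC
    A ↦ AC
    B ↦ AA
    C ↦ B

A->AC, B->AA, C->B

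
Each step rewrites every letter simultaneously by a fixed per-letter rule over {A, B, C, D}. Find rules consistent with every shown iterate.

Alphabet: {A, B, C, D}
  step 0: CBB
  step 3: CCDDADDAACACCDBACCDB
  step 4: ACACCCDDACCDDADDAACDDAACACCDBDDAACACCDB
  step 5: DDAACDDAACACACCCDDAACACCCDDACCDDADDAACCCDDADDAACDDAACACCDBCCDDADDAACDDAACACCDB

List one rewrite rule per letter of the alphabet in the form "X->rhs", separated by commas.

  step 4 ⇒ step 5: ACACCCDDACCDDADDAACDDAACACCDBDDAACACCDB ⇒ DDA·AC·DDA·AC·AC·AC·C·C·DDA·AC·AC·C·C·DDA·C·C·DDA·DDA·AC·C·C·DDA·DDA·AC·DDA·AC·AC·C·DB·C·C·DDA·DDA·AC·DDA·AC·AC·C·DB
    A ↦ DDA
    B ↦ DB
    C ↦ AC
    D ↦ C

A->DDA, B->DB, C->AC, D->C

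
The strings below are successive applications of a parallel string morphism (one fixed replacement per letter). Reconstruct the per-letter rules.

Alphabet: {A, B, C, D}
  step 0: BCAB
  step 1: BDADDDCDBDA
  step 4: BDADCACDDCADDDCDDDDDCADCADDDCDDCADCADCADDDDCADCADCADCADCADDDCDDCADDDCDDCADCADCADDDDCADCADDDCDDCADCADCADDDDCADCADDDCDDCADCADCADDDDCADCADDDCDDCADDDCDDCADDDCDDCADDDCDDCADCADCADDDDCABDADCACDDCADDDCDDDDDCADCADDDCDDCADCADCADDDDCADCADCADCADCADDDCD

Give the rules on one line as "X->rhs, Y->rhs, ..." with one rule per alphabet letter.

  step 0 ⇒ step 1: BCAB ⇒ BDA·DDD·CD·BDA
    A ↦ CD
    B ↦ BDA
    C ↦ DDD
    D ↦ DCA  (constrained at step 1)

A->CD, B->BDA, C->DDD, D->DCA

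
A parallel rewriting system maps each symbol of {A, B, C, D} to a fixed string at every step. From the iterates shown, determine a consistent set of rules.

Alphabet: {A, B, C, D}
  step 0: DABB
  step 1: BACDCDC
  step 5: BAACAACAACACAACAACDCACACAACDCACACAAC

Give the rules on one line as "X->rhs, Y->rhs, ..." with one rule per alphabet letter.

  step 0 ⇒ step 1: DABB ⇒ B·AC·DC·DC
    A ↦ AC
    B ↦ DC
    D ↦ B
    C ↦ A  (constrained at step 1)

A->AC, B->DC, C->A, D->B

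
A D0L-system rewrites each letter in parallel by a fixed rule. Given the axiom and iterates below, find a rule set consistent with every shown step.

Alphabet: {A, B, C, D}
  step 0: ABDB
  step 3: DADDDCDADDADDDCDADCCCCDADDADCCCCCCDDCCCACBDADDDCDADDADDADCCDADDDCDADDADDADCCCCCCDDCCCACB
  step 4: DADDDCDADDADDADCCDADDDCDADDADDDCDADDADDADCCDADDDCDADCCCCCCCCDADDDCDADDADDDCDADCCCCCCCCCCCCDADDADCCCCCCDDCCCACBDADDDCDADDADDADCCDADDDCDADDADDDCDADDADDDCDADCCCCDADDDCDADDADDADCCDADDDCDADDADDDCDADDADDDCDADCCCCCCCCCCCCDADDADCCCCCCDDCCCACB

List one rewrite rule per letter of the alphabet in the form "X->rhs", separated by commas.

  step 3 ⇒ step 4: DADDDCDADDADDDCDADCCCCDADDADCCCCCCDDCCCACBDADDDCDADDADDADCCDADDDCDADDADDADCCCCCCDDCCCACB ⇒ DAD·DDC·DAD·DAD·DAD·CC·DAD·DDC·DAD·DAD·DDC·DAD·DAD·DAD·CC·DAD·DDC·DAD·CC·CC·CC·CC·DAD·DDC·DAD·DAD·DDC·DAD·CC·CC·CC·CC·CC·CC·DAD·DAD·CC·CC·CC·DDC·CC·ACB·DAD·DDC·DAD·DAD·DAD·CC·DAD·DDC·DAD·DAD·DDC·DAD·DAD·DDC·DAD·CC·CC·DAD·DDC·DAD·DAD·DAD·CC·DAD·DDC·DAD·DAD·DDC·DAD·DAD·DDC·DAD·CC·CC·CC·CC·CC·CC·DAD·DAD·CC·CC·CC·DDC·CC·ACB
    A ↦ DDC
    B ↦ ACB
    C ↦ CC
    D ↦ DAD

A->DDC, B->ACB, C->CC, D->DAD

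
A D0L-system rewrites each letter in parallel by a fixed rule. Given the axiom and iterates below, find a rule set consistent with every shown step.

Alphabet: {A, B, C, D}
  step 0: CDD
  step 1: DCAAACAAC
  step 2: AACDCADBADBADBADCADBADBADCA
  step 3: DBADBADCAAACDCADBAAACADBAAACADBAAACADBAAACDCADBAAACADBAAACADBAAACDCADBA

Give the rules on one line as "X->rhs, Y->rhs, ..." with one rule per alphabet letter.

  step 2 ⇒ step 3: AACDCADBADBADBADCADBADBADCA ⇒ DBA·DBA·DCA·AAC·DCA·DBA·AAC·A·DBA·AAC·A·DBA·AAC·A·DBA·AAC·DCA·DBA·AAC·A·DBA·AAC·A·DBA·AAC·DCA·DBA
    A ↦ DBA
    B ↦ A
    C ↦ DCA
    D ↦ AAC

A->DBA, B->A, C->DCA, D->AAC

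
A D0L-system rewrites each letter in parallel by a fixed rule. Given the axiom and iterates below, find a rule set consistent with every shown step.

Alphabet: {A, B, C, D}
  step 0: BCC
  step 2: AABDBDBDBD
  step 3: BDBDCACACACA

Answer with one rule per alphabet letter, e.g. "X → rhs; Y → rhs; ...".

  step 2 ⇒ step 3: AABDBDBDBD ⇒ BD·BD·C·A·C·A·C·A·C·A
    A ↦ BD
    B ↦ C
    D ↦ A
    C ↦ AA  (constrained at step 0)

A->BD, B->C, C->AA, D->A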